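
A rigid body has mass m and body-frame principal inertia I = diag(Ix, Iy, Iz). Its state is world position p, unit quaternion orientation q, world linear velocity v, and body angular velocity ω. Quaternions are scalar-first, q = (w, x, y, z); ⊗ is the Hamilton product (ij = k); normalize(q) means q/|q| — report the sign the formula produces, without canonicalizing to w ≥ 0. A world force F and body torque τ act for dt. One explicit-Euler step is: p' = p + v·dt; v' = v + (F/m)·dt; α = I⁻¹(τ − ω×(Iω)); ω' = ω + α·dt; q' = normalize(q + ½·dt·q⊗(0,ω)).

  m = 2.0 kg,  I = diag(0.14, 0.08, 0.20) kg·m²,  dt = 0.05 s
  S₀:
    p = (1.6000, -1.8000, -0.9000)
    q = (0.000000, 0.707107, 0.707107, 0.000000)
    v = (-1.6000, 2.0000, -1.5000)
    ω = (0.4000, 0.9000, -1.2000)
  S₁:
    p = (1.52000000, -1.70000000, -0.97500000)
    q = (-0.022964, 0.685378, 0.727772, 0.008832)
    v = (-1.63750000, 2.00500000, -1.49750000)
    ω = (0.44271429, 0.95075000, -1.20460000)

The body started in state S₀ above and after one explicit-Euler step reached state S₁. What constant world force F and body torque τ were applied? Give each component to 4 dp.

F = (-1.5000, 0.2000, 0.1000)
τ = (-0.0100, 0.1100, -0.0400)

Δω = ω₁−ω₀ = (0.04271429, 0.05075000, -0.00460000)
applied torque τ = (-0.0100, 0.1100, -0.0400)
Δv = v₁−v₀ = (-0.03750000, 0.00500000, 0.00250000)
applied force F = (-1.5000, 0.2000, 0.1000)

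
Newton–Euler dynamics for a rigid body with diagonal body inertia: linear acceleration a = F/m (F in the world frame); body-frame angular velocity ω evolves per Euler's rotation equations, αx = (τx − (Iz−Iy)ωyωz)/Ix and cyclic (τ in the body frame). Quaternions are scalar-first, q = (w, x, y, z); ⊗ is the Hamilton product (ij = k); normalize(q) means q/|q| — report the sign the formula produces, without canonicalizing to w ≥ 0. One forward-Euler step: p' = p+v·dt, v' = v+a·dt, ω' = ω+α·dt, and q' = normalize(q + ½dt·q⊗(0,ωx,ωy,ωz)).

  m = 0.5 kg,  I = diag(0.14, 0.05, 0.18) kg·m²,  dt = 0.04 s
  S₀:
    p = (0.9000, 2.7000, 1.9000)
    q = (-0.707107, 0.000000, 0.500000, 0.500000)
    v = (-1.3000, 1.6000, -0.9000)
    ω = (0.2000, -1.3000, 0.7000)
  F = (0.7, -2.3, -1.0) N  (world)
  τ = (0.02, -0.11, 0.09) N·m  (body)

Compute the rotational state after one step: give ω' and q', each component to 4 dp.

ω' = (0.2395, -1.3835, 0.7148)
q' = (-0.7008, 0.0172, 0.5202, 0.4879)

precession coupling ω×(Iω) = (-0.1183, -0.0056, 0.0234)
angular accel α = (0.9879, -2.0880, 0.3700)
ω + α·dt = (0.2395, -1.3835, 0.7148)
Hamilton product q⊗(0,ω) = (0.3000000, 0.8585786, 1.0192391, -0.5949749)
updated quaternion q' = (-0.7008, 0.0172, 0.5202, 0.4879)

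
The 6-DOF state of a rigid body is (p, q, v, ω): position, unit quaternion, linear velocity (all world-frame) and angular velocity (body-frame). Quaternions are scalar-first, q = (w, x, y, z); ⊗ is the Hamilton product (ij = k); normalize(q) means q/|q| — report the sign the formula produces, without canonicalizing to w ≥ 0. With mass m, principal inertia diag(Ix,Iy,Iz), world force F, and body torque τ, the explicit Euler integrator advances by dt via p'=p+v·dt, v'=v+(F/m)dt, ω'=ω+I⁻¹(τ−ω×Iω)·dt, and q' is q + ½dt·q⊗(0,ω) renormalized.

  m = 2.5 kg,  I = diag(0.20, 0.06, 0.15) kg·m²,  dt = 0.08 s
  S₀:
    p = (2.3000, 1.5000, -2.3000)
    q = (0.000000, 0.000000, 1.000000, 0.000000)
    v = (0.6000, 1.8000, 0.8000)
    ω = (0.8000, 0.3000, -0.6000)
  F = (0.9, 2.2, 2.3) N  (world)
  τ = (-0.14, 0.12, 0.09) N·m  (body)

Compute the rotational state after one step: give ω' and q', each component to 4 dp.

ω' = (0.7505, 0.4920, -0.5341)
q' = (-0.0120, -0.0240, 0.9991, -0.0320)

precession coupling ω×(Iω) = (-0.0162, -0.0240, -0.0336)
(τ − ω×Iω)/I = (-0.6190, 2.4000, 0.8240)
new body rate ω' = (0.7505, 0.4920, -0.5341)
2q̇ = q⊗(0,ω) = (-0.3000000, -0.6000000, 0.0000000, -0.8000000)
updated quaternion q' = (-0.0120, -0.0240, 0.9991, -0.0320)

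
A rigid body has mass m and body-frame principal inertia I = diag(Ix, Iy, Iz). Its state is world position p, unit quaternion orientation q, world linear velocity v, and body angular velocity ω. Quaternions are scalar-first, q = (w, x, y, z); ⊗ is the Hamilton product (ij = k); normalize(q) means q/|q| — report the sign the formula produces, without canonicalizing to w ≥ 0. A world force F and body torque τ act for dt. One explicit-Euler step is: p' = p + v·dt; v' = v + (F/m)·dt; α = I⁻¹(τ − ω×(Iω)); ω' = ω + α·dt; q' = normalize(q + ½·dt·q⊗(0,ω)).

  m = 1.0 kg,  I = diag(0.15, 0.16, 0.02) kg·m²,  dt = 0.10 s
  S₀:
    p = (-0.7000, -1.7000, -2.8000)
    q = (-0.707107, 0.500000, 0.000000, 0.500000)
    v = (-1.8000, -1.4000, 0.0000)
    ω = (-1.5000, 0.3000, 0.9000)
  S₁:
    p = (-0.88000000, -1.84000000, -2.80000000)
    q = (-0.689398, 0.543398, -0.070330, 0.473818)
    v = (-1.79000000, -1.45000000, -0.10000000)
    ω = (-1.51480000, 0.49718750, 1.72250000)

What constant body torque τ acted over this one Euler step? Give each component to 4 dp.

τ = (-0.0600, 0.1400, 0.1600)

rate change Δω = (-0.01480000, 0.19718750, 0.82250000)
applied torque τ = (-0.0600, 0.1400, 0.1600)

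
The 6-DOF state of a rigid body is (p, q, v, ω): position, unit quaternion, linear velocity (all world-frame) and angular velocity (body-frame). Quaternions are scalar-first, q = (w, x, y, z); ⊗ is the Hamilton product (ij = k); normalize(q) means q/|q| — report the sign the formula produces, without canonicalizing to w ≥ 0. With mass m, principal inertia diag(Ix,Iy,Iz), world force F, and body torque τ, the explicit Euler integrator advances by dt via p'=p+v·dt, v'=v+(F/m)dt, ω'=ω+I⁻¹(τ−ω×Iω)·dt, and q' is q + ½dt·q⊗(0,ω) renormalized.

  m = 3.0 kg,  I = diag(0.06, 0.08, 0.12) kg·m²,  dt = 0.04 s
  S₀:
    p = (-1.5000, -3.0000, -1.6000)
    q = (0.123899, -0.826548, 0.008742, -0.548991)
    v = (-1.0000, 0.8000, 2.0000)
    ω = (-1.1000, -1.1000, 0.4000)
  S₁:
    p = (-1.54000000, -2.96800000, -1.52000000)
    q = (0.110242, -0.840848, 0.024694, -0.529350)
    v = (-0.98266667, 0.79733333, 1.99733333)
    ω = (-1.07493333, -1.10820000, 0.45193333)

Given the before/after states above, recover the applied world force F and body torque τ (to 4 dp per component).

F = (1.3000, -0.2000, -0.2000)
τ = (0.0200, 0.0100, 0.1800)

v₁ − v₀ = (0.01733333, -0.00266667, -0.00266667)
F = m·Δv/dt = (1.3000, -0.2000, -0.2000)
ω₁ − ω₀ = (0.02506667, -0.00820000, 0.05193333)
ω₀×(Iω₀) = (-0.0176, 0.0264, 0.0242)
τ = I·(Δω/dt) + ω₀×(Iω₀) = (0.0200, 0.0100, 0.1800)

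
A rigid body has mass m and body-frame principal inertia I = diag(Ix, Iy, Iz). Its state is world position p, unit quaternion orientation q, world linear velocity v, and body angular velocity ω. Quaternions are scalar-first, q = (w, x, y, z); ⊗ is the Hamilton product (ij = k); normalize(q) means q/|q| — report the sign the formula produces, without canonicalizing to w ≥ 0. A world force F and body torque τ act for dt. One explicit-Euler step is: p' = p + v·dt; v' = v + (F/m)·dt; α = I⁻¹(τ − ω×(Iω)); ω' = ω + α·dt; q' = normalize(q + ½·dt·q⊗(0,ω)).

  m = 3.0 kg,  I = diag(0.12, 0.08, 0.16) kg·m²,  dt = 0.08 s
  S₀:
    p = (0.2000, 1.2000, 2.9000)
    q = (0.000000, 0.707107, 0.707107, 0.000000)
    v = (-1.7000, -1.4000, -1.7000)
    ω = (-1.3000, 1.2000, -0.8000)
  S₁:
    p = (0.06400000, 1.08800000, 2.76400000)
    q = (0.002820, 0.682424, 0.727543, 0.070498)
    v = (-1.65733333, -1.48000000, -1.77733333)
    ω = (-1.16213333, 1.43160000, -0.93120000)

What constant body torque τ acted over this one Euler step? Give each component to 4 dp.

Δω = ω₁−ω₀ = (0.13786667, 0.23160000, -0.13120000)
precession coupling = (-0.0768, -0.0416, 0.0624)
τ = I·(Δω/dt) + ω₀×(Iω₀) = (0.1300, 0.1900, -0.2000)

τ = (0.1300, 0.1900, -0.2000)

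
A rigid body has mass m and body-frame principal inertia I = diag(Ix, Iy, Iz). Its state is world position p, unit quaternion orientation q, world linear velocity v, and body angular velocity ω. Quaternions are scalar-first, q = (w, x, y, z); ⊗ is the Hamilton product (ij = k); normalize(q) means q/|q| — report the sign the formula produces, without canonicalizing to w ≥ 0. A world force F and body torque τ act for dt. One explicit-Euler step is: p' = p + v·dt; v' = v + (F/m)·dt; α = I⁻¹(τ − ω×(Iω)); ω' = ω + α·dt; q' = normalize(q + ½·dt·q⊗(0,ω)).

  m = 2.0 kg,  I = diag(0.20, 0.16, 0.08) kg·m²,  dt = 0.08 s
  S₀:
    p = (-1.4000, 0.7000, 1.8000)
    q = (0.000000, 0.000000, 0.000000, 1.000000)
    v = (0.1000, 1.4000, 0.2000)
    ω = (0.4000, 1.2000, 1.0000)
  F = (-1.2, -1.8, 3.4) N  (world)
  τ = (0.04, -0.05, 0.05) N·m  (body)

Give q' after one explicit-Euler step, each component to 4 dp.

q⊗(0,ω) = (-1.0000000, -1.2000000, 0.4000000, 0.0000000)
updated quaternion q' = (-0.0399, -0.0479, 0.0160, 0.9979)

q' = (-0.0399, -0.0479, 0.0160, 0.9979)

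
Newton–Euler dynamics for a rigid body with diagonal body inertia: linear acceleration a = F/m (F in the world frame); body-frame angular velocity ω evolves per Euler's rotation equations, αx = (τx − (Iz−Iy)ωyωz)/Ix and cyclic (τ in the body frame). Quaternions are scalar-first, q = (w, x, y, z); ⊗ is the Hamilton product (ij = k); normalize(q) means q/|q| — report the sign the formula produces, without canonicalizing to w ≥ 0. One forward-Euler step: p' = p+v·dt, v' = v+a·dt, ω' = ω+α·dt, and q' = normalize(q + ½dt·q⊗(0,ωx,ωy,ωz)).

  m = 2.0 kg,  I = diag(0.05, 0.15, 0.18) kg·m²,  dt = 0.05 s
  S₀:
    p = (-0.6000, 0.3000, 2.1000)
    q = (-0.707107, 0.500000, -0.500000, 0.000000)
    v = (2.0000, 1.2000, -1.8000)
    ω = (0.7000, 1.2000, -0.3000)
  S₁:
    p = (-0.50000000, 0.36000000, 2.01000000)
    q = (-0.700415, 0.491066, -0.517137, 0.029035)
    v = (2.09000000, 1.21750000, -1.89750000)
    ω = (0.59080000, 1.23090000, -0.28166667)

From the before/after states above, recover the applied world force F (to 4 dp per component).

F = (3.6000, 0.7000, -3.9000)

velocity change Δv = (0.09000000, 0.01750000, -0.09750000)
F = m·Δv/dt = (3.6000, 0.7000, -3.9000)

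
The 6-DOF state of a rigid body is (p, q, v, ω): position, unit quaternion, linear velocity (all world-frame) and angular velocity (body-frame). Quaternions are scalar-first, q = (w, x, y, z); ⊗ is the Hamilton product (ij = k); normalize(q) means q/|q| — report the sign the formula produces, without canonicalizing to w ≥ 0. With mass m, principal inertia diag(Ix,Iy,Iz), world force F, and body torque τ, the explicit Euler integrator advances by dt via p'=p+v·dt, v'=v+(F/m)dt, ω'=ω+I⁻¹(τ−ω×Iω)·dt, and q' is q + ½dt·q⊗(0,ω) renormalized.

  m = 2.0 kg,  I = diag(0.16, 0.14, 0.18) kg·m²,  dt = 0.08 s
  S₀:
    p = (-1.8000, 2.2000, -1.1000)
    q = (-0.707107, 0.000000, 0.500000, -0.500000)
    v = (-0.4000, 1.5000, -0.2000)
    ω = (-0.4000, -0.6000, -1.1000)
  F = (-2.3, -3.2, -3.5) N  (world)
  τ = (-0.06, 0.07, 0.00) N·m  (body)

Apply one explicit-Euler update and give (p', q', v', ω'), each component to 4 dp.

p' = (-1.8320, 2.3200, -1.1160)
q' = (-0.7161, -0.0227, 0.5242, -0.4603)
v' = (-0.4920, 1.3720, -0.3400)
ω' = (-0.4432, -0.5550, -1.0979)

ω×(Iω) gyroscopic = (0.0264, -0.0088, -0.0048)
α = I⁻¹(τ − ω×Iω) = (-0.5400, 0.5629, 0.0267)
new body rate ω' = (-0.4432, -0.5550, -1.0979)
Hamilton product q⊗(0,ω) = (-0.2500000, -0.5671572, 0.6242642, 0.9778177)
updated quaternion q' = (-0.7161, -0.0227, 0.5242, -0.4603)
a = F/m = (-1.1500, -1.6000, -1.7500)
p + v·dt = (-1.8320, 2.3200, -1.1160)
v' = v + a·dt = (-0.4920, 1.3720, -0.3400)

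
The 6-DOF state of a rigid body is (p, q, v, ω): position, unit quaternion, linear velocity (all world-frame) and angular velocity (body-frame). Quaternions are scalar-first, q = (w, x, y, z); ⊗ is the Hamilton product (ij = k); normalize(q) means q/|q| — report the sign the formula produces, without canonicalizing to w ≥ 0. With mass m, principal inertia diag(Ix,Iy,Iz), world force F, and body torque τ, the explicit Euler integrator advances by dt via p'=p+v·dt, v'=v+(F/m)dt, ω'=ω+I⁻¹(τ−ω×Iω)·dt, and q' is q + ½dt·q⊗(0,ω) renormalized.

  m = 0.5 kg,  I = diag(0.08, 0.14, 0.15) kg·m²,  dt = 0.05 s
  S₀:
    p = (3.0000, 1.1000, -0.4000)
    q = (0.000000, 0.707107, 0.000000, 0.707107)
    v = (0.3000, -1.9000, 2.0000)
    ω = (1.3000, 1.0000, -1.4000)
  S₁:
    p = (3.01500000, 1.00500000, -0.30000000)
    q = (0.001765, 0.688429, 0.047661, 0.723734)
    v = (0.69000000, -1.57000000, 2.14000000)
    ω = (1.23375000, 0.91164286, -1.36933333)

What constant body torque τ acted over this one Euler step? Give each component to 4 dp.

τ = (-0.1200, -0.1200, 0.1700)

Δω = ω₁−ω₀ = (-0.06625000, -0.08835714, 0.03066667)
gyro term ω₀×Iω₀ = (-0.0140, 0.1274, 0.0780)
applied torque τ = (-0.1200, -0.1200, 0.1700)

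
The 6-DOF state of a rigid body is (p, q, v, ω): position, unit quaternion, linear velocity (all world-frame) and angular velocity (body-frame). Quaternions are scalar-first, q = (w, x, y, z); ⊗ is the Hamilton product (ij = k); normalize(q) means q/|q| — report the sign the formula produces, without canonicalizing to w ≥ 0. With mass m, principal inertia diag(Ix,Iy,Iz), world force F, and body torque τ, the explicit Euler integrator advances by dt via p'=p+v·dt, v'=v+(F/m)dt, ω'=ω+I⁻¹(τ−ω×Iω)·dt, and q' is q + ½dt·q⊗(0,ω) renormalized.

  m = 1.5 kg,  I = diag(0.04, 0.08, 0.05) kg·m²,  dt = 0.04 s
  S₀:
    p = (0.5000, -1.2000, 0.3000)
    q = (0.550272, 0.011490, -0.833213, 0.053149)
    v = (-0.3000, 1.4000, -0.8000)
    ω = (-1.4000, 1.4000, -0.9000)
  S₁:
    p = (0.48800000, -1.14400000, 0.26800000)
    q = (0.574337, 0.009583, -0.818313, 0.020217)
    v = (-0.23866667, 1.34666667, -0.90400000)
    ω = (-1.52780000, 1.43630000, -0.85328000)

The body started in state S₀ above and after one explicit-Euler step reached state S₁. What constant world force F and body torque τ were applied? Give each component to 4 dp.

Δv = v₁−v₀ = (0.06133333, -0.05333333, -0.10400000)
F = m·Δv/dt = (2.3000, -2.0000, -3.9000)
Δω = ω₁−ω₀ = (-0.12780000, 0.03630000, 0.04672000)
I·α + gyro = (-0.0900, 0.0600, -0.0200)

F = (2.3000, -2.0000, -3.9000)
τ = (-0.0900, 0.0600, -0.0200)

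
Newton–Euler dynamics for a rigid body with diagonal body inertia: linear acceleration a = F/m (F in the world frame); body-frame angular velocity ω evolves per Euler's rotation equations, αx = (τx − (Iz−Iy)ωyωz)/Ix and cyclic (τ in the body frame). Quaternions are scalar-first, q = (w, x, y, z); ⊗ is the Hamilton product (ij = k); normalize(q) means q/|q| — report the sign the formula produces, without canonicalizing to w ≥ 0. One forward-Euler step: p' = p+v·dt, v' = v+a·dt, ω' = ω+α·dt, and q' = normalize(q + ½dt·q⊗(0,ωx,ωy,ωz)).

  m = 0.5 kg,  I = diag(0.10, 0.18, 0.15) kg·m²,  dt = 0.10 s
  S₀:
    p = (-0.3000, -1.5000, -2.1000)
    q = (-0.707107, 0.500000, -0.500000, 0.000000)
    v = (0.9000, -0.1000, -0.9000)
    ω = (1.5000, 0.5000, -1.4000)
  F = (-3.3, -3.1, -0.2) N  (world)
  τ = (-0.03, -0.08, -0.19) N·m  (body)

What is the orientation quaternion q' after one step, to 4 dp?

q⊗(0,ω) = (-0.5000000, -0.3606605, 0.3464465, 1.9899498)
q + ½dt·q⊗(0,ω), renormalized = (-0.7281, 0.4793, -0.4800, 0.0989)

q' = (-0.7281, 0.4793, -0.4800, 0.0989)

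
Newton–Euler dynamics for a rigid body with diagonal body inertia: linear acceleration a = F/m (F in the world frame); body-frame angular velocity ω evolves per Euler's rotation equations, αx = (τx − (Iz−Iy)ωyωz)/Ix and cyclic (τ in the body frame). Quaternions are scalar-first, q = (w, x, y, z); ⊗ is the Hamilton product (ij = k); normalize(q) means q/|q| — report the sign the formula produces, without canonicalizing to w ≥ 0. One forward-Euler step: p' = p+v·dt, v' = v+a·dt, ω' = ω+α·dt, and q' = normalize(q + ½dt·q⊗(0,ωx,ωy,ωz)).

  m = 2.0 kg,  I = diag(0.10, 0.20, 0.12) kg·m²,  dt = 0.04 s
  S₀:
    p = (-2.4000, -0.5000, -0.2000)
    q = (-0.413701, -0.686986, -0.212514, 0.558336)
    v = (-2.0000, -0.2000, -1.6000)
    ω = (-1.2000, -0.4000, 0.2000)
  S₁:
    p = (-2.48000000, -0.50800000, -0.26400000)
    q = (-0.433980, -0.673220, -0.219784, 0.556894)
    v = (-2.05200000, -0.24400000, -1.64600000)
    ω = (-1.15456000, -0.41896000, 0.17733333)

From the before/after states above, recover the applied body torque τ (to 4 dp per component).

Δω = ω₁−ω₀ = (0.04544000, -0.01896000, -0.02266667)
precession coupling = (0.0064, 0.0048, 0.0480)
applied torque τ = (0.1200, -0.0900, -0.0200)

τ = (0.1200, -0.0900, -0.0200)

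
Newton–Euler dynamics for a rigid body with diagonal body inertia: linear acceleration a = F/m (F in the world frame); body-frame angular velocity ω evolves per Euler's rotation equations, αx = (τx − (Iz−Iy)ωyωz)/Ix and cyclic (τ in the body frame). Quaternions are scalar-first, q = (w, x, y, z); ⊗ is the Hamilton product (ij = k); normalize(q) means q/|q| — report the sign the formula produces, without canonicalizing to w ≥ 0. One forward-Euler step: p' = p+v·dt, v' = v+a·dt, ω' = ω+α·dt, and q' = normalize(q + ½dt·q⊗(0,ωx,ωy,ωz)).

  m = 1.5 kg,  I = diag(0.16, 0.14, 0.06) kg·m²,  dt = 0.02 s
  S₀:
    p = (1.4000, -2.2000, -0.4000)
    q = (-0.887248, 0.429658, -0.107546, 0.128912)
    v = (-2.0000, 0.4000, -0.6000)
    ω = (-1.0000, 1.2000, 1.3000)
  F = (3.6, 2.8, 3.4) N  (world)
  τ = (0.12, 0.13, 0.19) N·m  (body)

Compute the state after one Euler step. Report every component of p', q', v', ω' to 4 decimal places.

p' = p + v·dt = (1.3600, -2.1920, -0.4120)
v' = v + a·dt = (-1.9520, 0.4373, -0.5547)
α = I⁻¹(τ − ω×Iω) = (1.5300, 1.8571, 2.7667)
ω' = ω + α·dt = (-0.9694, 1.2371, 1.3553)
q⊗(0,ω) = (0.3911276, 0.5927438, -1.7521650, -0.7453788)
updated quaternion q' = (-0.8832, 0.4355, -0.1250, 0.1214)

p' = (1.3600, -2.1920, -0.4120)
q' = (-0.8832, 0.4355, -0.1250, 0.1214)
v' = (-1.9520, 0.4373, -0.5547)
ω' = (-0.9694, 1.2371, 1.3553)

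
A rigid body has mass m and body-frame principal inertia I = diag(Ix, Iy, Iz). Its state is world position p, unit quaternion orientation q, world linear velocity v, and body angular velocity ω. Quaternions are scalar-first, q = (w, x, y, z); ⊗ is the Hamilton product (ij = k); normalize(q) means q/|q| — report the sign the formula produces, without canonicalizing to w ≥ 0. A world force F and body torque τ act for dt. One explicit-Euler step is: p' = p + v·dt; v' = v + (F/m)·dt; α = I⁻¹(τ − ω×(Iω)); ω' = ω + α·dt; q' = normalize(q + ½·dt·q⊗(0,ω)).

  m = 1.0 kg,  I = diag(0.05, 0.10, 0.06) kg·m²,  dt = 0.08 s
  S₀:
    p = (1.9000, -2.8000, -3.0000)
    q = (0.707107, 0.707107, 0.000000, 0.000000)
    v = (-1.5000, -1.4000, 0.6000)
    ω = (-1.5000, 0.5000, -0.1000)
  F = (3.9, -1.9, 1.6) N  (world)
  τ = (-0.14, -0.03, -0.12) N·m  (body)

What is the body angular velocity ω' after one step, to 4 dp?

(τ − ω×Iω)/I = (-2.8400, -0.2850, -1.3750)
ω' = ω + α·dt = (-1.7272, 0.4772, -0.2100)

ω' = (-1.7272, 0.4772, -0.2100)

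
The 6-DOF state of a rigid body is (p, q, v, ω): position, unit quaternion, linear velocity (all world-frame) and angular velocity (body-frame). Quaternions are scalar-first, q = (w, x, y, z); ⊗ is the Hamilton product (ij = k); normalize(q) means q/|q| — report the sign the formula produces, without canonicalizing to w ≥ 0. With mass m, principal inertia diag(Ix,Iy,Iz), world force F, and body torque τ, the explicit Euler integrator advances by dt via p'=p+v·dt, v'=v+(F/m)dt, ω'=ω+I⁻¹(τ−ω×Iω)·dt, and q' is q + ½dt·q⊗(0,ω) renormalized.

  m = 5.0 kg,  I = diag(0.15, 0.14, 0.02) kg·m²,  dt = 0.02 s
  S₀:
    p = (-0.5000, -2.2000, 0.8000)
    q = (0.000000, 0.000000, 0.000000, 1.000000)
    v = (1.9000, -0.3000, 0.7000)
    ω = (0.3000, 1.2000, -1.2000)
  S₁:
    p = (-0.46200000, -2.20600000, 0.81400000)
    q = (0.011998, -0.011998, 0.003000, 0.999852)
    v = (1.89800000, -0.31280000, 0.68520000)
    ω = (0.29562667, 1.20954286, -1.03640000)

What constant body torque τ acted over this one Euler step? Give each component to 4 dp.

τ = (0.1400, 0.0200, 0.1600)

ω₁ − ω₀ = (-0.00437333, 0.00954286, 0.16360000)
precession coupling = (0.1728, -0.0468, -0.0036)
applied torque τ = (0.1400, 0.0200, 0.1600)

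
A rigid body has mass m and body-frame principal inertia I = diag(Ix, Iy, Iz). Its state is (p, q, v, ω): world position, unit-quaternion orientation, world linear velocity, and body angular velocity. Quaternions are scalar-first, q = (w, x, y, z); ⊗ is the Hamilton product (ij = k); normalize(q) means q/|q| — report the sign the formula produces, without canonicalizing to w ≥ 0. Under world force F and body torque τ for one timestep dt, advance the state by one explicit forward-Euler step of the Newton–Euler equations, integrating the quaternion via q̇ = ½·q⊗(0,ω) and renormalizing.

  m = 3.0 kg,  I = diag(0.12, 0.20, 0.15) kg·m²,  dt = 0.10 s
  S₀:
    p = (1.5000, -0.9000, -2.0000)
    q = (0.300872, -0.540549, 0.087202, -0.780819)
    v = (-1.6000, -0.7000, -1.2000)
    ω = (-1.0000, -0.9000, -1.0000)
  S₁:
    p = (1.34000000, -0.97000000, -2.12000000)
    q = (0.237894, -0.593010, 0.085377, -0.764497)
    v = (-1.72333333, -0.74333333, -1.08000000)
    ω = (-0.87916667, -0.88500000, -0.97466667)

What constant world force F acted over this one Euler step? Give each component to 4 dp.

F = (-3.7000, -1.3000, 3.6000)

v₁ − v₀ = (-0.12333333, -0.04333333, 0.12000000)
m·(v₁−v₀)/dt = (-3.7000, -1.3000, 3.6000)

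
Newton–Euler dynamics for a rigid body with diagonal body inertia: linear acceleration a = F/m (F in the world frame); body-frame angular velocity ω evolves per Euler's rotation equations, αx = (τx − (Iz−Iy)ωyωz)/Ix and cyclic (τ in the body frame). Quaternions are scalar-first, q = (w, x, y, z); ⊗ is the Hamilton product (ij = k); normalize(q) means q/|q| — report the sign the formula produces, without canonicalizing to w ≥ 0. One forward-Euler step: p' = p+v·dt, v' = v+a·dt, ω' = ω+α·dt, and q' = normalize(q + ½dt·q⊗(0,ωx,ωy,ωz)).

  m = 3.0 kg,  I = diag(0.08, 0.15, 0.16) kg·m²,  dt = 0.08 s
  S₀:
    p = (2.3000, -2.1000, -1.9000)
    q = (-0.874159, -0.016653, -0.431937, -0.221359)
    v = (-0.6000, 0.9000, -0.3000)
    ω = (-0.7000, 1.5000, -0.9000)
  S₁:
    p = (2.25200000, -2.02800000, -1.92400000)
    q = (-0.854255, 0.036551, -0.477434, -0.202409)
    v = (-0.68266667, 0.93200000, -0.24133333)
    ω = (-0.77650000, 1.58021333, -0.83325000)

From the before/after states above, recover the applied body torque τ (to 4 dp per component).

rate change Δω = (-0.07650000, 0.08021333, 0.06675000)
gyro term ω₀×Iω₀ = (-0.0135, -0.0504, -0.0735)
τ = I·(Δω/dt) + ω₀×(Iω₀) = (-0.0900, 0.1000, 0.0600)

τ = (-0.0900, 0.1000, 0.0600)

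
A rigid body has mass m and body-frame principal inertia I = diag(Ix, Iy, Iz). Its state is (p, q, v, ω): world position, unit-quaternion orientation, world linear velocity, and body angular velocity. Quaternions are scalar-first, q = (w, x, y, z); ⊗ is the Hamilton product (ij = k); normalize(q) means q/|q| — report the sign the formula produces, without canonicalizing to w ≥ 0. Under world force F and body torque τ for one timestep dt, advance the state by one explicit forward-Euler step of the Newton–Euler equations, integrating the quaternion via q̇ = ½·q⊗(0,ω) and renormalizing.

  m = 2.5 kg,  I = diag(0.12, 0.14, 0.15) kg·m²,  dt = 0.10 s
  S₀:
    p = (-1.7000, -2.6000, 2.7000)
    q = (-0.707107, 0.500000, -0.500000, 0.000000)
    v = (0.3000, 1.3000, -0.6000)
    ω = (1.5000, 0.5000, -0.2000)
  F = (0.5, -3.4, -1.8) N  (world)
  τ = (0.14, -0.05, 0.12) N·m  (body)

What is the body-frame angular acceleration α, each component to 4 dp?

α = (1.1750, -0.4214, 0.7000)

precession coupling ω×(Iω) = (-0.0010, 0.0090, 0.0150)
angular accel α = (1.1750, -0.4214, 0.7000)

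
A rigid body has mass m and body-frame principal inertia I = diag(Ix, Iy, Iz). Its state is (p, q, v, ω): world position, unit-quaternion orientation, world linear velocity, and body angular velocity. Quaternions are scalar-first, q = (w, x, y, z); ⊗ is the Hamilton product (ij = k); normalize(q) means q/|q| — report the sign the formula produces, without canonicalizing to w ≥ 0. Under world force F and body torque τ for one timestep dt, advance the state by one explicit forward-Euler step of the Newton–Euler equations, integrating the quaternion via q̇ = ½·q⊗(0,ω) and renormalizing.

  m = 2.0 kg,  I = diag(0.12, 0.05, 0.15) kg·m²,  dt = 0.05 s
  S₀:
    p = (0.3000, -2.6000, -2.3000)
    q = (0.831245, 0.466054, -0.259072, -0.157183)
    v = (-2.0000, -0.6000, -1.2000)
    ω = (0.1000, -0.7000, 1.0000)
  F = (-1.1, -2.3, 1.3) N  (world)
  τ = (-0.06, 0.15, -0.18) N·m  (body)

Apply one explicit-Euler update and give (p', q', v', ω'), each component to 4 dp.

p' = (0.2000, -2.6300, -2.3600)
q' = (0.8291, 0.4587, -0.2855, -0.1438)
v' = (-2.0275, -0.6575, -1.1675)
ω' = (0.1042, -0.5470, 0.9384)

ω×(Iω) gyroscopic = (-0.0700, -0.0030, 0.0049)
α = I⁻¹(τ − ω×Iω) = (0.0833, 3.0600, -1.2327)
ω + α·dt = (0.1042, -0.5470, 0.9384)
2q̇ = q⊗(0,ω) = (-0.0707728, -0.2859756, -1.0636438, 0.5309144)
updated quaternion q' = (0.8291, 0.4587, -0.2855, -0.1438)
p' = p + v·dt = (0.2000, -2.6300, -2.3600)
v' = v + a·dt = (-2.0275, -0.6575, -1.1675)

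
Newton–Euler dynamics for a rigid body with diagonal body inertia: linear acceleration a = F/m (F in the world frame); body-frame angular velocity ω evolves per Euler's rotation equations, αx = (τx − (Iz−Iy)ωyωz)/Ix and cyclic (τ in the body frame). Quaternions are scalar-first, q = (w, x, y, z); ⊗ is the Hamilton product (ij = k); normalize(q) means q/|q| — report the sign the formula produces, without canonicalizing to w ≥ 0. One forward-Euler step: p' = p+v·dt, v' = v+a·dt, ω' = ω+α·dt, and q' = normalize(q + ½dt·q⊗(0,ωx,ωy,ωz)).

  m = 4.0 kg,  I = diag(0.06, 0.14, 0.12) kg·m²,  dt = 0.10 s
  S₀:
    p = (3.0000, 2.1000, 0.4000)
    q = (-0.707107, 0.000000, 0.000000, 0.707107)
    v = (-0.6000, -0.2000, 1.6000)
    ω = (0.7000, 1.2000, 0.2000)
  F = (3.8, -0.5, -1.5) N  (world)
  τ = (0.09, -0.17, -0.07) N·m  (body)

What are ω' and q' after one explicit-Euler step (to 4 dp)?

precession coupling ω×(Iω) = (-0.0048, -0.0084, 0.0672)
angular accel α = (1.5800, -1.1543, -1.1433)
new body rate ω' = (0.8580, 1.0846, 0.0857)
Hamilton product q⊗(0,ω) = (-0.1414214, -1.3435033, -0.3535535, -0.1414214)
updated quaternion q' = (-0.7124, -0.0670, -0.0176, 0.6983)

ω' = (0.8580, 1.0846, 0.0857)
q' = (-0.7124, -0.0670, -0.0176, 0.6983)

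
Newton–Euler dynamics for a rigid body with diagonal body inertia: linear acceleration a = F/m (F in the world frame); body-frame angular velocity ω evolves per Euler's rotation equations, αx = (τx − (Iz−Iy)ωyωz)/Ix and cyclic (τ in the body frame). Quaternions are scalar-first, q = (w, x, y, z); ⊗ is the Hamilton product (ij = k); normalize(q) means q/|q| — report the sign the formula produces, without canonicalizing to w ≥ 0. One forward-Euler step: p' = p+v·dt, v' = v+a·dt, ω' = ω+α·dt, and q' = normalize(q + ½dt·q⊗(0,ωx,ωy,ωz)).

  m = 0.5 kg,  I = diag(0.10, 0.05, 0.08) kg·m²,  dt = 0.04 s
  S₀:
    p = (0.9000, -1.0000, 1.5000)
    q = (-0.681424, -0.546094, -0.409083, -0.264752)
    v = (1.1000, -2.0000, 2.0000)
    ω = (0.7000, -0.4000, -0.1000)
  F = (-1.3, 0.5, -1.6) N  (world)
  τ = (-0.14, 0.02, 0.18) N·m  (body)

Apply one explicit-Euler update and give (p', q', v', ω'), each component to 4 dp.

a = (-2.6000, 1.0000, -3.2000)
p' = p + v·dt = (0.9440, -1.0800, 1.5800)
v + (F/m)dt = (0.9960, -1.9600, 1.8720)
angular accel α = (-1.4120, 0.4280, 2.0750)
ω + α·dt = (0.6435, -0.3829, -0.0170)
Hamilton product q⊗(0,ω) = (0.1921574, -0.5419893, 0.0326338, 0.5729381)
q + ½dt·q⊗(0,ω), renormalized = (-0.6775, -0.5569, -0.4084, -0.2533)

p' = (0.9440, -1.0800, 1.5800)
q' = (-0.6775, -0.5569, -0.4084, -0.2533)
v' = (0.9960, -1.9600, 1.8720)
ω' = (0.6435, -0.3829, -0.0170)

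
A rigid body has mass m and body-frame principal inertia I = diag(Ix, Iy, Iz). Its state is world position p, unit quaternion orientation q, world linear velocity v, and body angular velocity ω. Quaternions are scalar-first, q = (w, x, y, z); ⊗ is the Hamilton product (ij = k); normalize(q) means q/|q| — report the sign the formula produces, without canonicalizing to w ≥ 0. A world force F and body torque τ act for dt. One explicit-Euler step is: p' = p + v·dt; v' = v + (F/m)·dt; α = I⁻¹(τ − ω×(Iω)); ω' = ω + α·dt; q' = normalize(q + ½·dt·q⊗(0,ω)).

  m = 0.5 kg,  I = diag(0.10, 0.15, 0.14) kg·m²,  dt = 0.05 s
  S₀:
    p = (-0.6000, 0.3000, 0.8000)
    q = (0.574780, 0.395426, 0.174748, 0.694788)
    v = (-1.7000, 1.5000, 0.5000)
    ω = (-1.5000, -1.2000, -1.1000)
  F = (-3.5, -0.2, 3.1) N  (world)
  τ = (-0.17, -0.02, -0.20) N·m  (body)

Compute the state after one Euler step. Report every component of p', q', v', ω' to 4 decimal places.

p' = (-0.6850, 0.3750, 0.8250)
q' = (0.6130, 0.3893, 0.1421, 0.6726)
v' = (-2.0500, 1.4800, 0.8100)
ω' = (-1.5784, -1.1847, -1.2036)

ω×(Iω) gyroscopic = (-0.0132, -0.0660, 0.0900)
(τ − ω×Iω)/I = (-1.5680, 0.3067, -2.0714)
new body rate ω' = (-1.5784, -1.1847, -1.2036)
q⊗(0,ω) = (1.5671034, -0.2206472, -1.2969494, -0.8446472)
updated quaternion q' = (0.6130, 0.3893, 0.1421, 0.6726)
linear accel F/m = (-7.0000, -0.4000, 6.2000)
new position p' = (-0.6850, 0.3750, 0.8250)
new velocity v' = (-2.0500, 1.4800, 0.8100)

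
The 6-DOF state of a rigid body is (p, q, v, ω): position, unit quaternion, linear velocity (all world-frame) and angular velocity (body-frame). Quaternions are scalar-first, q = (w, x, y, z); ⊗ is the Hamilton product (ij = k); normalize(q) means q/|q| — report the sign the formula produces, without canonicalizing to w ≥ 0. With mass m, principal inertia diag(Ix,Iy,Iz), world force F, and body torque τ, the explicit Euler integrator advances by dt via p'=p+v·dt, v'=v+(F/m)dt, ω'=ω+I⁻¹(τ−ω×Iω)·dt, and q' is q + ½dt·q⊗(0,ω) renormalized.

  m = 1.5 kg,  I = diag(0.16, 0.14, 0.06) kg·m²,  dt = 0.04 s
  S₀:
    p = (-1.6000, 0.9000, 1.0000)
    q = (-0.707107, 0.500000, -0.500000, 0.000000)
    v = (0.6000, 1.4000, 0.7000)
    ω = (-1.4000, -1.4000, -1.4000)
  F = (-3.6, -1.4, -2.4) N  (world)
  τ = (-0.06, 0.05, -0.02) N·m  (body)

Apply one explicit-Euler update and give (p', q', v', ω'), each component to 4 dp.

ω×(Iω) gyroscopic = (-0.1568, 0.1960, -0.0392)
angular accel α = (0.6050, -1.0429, 0.3200)
new body rate ω' = (-1.3758, -1.4417, -1.3872)
2q̇ = q⊗(0,ω) = (0.0000000, 1.6899498, 1.6899498, -0.4100502)
updated quaternion q' = (-0.7063, 0.5332, -0.4657, -0.0082)
a = F/m = (-2.4000, -0.9333, -1.6000)
p + v·dt = (-1.5760, 0.9560, 1.0280)
v + (F/m)dt = (0.5040, 1.3627, 0.6360)

p' = (-1.5760, 0.9560, 1.0280)
q' = (-0.7063, 0.5332, -0.4657, -0.0082)
v' = (0.5040, 1.3627, 0.6360)
ω' = (-1.3758, -1.4417, -1.3872)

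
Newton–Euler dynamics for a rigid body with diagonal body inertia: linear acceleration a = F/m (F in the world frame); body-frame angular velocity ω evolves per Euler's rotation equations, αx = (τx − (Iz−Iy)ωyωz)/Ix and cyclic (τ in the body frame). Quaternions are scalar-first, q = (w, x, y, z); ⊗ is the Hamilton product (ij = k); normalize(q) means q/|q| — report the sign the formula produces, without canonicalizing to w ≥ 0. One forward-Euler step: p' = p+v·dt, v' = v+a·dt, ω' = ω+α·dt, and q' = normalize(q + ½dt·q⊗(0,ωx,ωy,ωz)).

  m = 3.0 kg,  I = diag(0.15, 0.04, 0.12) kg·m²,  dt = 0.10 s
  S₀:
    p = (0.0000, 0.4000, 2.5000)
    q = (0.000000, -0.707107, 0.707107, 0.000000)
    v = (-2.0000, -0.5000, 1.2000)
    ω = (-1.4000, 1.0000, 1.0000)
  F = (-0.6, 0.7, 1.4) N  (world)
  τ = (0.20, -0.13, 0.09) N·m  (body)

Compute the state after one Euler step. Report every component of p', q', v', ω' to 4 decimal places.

angular accel α = (0.8000, -2.2000, -0.5333)
new body rate ω' = (-1.3200, 0.7800, 0.9467)
Hamilton product q⊗(0,ω) = (-1.6970568, 0.7071070, 0.7071070, 0.2828428)
updated quaternion q' = (-0.0844, -0.6685, 0.7388, 0.0141)
a = (-0.2000, 0.2333, 0.4667)
p + v·dt = (-0.2000, 0.3500, 2.6200)
v + (F/m)dt = (-2.0200, -0.4767, 1.2467)

p' = (-0.2000, 0.3500, 2.6200)
q' = (-0.0844, -0.6685, 0.7388, 0.0141)
v' = (-2.0200, -0.4767, 1.2467)
ω' = (-1.3200, 0.7800, 0.9467)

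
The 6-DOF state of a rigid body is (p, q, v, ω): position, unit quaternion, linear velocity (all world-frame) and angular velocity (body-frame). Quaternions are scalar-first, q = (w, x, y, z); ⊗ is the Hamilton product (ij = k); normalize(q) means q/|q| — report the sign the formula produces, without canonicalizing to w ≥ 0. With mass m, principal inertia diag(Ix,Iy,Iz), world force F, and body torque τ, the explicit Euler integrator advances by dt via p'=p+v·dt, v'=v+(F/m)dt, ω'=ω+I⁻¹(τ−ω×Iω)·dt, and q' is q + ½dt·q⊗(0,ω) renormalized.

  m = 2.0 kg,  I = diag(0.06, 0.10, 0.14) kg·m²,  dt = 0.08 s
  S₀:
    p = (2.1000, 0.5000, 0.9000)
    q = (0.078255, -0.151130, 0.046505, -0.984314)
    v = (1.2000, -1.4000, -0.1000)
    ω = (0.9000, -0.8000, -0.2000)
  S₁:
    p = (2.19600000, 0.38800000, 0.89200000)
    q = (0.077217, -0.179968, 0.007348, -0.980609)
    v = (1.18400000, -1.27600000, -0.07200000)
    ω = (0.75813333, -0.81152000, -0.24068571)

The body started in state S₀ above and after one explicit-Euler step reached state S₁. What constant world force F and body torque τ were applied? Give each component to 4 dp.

Δv = v₁−v₀ = (-0.01600000, 0.12400000, 0.02800000)
F = m·Δv/dt = (-0.4000, 3.1000, 0.7000)
rate change Δω = (-0.14186667, -0.01152000, -0.04068571)
I·α + gyro = (-0.1000, 0.0000, -0.1000)

F = (-0.4000, 3.1000, 0.7000)
τ = (-0.1000, 0.0000, -0.1000)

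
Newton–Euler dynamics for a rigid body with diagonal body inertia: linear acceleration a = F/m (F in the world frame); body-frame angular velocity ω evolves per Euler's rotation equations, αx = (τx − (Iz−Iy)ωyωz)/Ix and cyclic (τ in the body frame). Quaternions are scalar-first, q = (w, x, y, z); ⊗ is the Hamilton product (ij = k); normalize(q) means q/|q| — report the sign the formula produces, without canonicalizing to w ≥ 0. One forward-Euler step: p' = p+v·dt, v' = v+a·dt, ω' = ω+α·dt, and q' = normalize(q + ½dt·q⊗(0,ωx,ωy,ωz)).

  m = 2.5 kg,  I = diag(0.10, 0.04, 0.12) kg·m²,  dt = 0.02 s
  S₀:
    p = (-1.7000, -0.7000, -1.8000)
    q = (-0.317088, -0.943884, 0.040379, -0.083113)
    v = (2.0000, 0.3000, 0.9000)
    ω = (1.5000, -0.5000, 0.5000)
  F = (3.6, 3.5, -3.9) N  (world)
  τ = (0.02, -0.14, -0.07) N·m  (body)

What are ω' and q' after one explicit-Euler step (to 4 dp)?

ω' = (1.5080, -0.5625, 0.4808)
q' = (-0.3023, -0.9487, 0.0454, -0.0806)

α = I⁻¹(τ − ω×Iω) = (0.4000, -3.1250, -0.9583)
new body rate ω' = (1.5080, -0.5625, 0.4808)
q⊗(0,ω) = (1.4775720, -0.4969990, 0.5058165, 0.2528295)
updated quaternion q' = (-0.3023, -0.9487, 0.0454, -0.0806)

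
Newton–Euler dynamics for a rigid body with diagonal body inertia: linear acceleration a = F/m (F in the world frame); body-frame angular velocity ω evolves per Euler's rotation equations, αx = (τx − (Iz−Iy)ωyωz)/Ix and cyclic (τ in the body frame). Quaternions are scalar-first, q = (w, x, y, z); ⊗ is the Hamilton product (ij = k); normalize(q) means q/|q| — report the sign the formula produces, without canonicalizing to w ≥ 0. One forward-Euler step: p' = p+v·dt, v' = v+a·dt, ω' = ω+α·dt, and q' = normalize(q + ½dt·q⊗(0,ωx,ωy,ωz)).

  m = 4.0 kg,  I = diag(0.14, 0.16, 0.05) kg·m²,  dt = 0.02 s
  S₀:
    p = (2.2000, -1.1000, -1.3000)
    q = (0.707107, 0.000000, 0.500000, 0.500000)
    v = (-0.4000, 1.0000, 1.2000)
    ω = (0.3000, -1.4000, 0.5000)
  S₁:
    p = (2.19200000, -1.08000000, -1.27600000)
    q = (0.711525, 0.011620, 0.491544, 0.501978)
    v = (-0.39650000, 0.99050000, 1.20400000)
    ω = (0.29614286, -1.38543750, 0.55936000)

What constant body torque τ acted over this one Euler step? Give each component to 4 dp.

τ = (0.0500, 0.1300, 0.1400)

rate change Δω = (-0.00385714, 0.01456250, 0.05936000)
I·α + gyro = (0.0500, 0.1300, 0.1400)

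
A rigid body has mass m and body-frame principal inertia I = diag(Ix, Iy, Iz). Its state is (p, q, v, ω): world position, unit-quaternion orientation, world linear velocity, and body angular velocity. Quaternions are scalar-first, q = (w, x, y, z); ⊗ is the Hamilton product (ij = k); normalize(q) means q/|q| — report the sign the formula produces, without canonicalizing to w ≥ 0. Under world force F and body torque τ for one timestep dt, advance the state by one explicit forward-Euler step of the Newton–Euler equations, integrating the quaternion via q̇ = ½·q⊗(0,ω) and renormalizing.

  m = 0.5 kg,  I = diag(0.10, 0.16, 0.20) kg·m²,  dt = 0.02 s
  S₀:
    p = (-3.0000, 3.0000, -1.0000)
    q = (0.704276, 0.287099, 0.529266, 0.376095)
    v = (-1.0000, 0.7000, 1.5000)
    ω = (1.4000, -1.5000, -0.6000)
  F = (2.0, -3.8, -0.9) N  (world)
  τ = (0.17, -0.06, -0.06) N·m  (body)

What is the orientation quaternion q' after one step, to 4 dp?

q' = (0.7103, 0.2994, 0.5256, 0.3601)

Hamilton product q⊗(0,ω) = (0.6176174, 1.2325693, -0.3576216, -1.5941865)
updated quaternion q' = (0.7103, 0.2994, 0.5256, 0.3601)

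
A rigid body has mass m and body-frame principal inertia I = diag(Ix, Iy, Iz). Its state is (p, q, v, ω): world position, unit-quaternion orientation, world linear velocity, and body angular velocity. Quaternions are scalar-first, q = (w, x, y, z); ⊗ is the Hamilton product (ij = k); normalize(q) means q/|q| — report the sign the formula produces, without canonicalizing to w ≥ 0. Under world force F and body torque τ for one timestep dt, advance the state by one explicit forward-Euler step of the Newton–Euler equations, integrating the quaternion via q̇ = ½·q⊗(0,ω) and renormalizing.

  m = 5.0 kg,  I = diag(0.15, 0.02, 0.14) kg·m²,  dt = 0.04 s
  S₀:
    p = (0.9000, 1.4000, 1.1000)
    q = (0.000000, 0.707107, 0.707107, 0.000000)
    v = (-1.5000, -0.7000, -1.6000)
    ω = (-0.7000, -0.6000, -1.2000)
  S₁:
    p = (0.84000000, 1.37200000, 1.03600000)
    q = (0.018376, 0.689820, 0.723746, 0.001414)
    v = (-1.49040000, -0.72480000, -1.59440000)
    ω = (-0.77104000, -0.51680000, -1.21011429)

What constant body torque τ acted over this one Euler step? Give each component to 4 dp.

τ = (-0.1800, 0.0500, -0.0900)

rate change Δω = (-0.07104000, 0.08320000, -0.01011429)
applied torque τ = (-0.1800, 0.0500, -0.0900)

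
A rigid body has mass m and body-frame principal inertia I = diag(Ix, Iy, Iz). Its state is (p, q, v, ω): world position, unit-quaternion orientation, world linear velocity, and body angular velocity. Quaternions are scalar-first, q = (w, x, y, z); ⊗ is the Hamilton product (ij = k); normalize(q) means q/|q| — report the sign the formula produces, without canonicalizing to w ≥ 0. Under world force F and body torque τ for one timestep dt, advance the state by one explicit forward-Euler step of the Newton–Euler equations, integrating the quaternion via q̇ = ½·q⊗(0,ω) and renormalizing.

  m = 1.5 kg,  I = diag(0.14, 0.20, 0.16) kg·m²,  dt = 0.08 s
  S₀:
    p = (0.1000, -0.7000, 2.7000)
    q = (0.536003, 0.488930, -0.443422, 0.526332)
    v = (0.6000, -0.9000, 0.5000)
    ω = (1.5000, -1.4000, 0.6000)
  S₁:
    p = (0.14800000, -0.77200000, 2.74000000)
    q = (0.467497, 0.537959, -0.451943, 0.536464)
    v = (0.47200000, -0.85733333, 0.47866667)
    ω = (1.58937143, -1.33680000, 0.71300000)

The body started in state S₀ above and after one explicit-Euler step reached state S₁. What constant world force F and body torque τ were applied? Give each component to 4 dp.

ω₁ − ω₀ = (0.08937143, 0.06320000, 0.11300000)
ω₀×(Iω₀) = (0.0336, -0.0180, -0.1260)
I·α + gyro = (0.1900, 0.1400, 0.1000)
v₁ − v₀ = (-0.12800000, 0.04266667, -0.02133333)
applied force F = (-2.4000, 0.8000, -0.4000)

F = (-2.4000, 0.8000, -0.4000)
τ = (0.1900, 0.1400, 0.1000)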